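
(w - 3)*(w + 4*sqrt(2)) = w^2 - 3*w + 4*sqrt(2)*w - 12*sqrt(2)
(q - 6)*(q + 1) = q^2 - 5*q - 6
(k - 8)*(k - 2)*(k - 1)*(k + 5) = k^4 - 6*k^3 - 29*k^2 + 114*k - 80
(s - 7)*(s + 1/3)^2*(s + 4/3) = s^4 - 5*s^3 - 13*s^2 - 185*s/27 - 28/27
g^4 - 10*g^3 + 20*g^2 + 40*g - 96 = (g - 6)*(g - 4)*(g - 2)*(g + 2)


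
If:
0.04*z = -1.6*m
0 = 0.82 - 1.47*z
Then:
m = -0.01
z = 0.56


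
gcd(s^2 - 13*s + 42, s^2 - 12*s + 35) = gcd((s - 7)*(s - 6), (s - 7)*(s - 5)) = s - 7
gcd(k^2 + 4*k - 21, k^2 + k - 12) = k - 3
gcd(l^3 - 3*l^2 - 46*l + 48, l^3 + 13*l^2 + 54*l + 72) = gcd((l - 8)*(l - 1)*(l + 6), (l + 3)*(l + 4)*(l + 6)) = l + 6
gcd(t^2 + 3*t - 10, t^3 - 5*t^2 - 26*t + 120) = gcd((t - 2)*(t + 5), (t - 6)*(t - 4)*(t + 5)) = t + 5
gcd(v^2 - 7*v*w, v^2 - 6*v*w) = v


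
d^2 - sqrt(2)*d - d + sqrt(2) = (d - 1)*(d - sqrt(2))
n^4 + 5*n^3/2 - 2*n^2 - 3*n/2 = n*(n - 1)*(n + 1/2)*(n + 3)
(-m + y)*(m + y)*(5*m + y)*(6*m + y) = -30*m^4 - 11*m^3*y + 29*m^2*y^2 + 11*m*y^3 + y^4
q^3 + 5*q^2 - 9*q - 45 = (q - 3)*(q + 3)*(q + 5)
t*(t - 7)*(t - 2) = t^3 - 9*t^2 + 14*t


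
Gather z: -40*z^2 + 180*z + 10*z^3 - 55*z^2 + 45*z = 10*z^3 - 95*z^2 + 225*z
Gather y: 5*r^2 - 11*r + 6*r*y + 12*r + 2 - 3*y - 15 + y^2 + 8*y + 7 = 5*r^2 + r + y^2 + y*(6*r + 5) - 6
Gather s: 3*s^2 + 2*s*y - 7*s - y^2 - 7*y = 3*s^2 + s*(2*y - 7) - y^2 - 7*y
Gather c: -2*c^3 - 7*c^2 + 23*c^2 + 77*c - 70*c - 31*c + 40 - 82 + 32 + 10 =-2*c^3 + 16*c^2 - 24*c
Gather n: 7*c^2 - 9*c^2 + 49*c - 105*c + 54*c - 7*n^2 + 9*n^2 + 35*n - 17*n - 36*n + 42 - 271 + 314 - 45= -2*c^2 - 2*c + 2*n^2 - 18*n + 40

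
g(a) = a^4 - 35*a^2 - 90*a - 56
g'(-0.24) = -73.26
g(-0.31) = -31.45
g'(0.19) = -103.27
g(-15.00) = 44044.00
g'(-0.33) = -67.04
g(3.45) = -641.42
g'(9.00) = 2196.00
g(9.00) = 2860.00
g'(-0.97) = -25.75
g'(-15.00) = -12540.00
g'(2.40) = -202.70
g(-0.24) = -36.41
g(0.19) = -74.36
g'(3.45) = -167.25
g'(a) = 4*a^3 - 70*a - 90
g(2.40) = -440.42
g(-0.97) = -0.75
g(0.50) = -109.69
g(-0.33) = -30.10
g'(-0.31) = -68.42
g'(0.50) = -124.50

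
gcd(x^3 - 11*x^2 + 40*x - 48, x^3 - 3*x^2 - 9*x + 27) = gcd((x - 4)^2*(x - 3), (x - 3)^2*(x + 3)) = x - 3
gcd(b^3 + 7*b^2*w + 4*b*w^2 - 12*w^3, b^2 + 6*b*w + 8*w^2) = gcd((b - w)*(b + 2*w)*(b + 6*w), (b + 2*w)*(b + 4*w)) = b + 2*w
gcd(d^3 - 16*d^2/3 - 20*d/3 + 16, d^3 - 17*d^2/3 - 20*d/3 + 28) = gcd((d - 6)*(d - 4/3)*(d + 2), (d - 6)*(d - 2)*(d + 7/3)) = d - 6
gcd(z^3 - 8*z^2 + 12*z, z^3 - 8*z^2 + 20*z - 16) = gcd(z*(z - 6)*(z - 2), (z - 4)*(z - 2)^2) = z - 2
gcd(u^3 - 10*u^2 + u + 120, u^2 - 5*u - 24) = u^2 - 5*u - 24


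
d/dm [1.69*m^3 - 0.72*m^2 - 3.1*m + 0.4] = 5.07*m^2 - 1.44*m - 3.1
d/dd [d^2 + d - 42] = 2*d + 1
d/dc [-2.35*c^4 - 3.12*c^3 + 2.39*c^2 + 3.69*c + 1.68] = -9.4*c^3 - 9.36*c^2 + 4.78*c + 3.69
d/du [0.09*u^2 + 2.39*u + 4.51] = 0.18*u + 2.39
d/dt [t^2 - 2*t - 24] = 2*t - 2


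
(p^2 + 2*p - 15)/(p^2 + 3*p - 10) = (p - 3)/(p - 2)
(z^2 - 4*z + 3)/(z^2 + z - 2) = (z - 3)/(z + 2)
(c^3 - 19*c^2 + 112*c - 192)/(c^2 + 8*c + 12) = (c^3 - 19*c^2 + 112*c - 192)/(c^2 + 8*c + 12)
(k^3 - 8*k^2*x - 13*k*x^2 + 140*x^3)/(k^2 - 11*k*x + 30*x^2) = (-k^2 + 3*k*x + 28*x^2)/(-k + 6*x)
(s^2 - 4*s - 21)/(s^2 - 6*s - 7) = (s + 3)/(s + 1)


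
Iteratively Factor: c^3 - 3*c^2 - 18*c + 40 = (c + 4)*(c^2 - 7*c + 10) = (c - 5)*(c + 4)*(c - 2)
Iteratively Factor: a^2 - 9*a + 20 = (a - 5)*(a - 4)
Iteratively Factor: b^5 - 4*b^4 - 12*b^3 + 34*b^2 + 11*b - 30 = (b - 5)*(b^4 + b^3 - 7*b^2 - b + 6) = (b - 5)*(b - 2)*(b^3 + 3*b^2 - b - 3) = (b - 5)*(b - 2)*(b - 1)*(b^2 + 4*b + 3) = (b - 5)*(b - 2)*(b - 1)*(b + 1)*(b + 3)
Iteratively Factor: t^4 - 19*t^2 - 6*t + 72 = (t + 3)*(t^3 - 3*t^2 - 10*t + 24) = (t - 4)*(t + 3)*(t^2 + t - 6) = (t - 4)*(t + 3)^2*(t - 2)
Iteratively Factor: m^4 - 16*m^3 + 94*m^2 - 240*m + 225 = (m - 3)*(m^3 - 13*m^2 + 55*m - 75) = (m - 5)*(m - 3)*(m^2 - 8*m + 15) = (m - 5)^2*(m - 3)*(m - 3)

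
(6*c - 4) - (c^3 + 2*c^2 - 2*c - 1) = -c^3 - 2*c^2 + 8*c - 3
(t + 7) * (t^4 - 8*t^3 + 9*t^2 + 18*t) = t^5 - t^4 - 47*t^3 + 81*t^2 + 126*t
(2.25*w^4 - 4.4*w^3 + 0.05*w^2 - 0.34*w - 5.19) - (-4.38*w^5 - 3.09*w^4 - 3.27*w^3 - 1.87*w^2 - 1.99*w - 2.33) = 4.38*w^5 + 5.34*w^4 - 1.13*w^3 + 1.92*w^2 + 1.65*w - 2.86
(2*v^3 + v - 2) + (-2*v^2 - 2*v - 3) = 2*v^3 - 2*v^2 - v - 5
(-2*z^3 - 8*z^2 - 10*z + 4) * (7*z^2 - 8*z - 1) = -14*z^5 - 40*z^4 - 4*z^3 + 116*z^2 - 22*z - 4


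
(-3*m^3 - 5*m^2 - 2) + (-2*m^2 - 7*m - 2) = -3*m^3 - 7*m^2 - 7*m - 4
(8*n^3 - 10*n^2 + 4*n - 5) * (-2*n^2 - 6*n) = -16*n^5 - 28*n^4 + 52*n^3 - 14*n^2 + 30*n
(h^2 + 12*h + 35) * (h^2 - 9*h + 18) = h^4 + 3*h^3 - 55*h^2 - 99*h + 630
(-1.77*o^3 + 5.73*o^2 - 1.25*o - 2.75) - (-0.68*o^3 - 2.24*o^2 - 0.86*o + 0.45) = -1.09*o^3 + 7.97*o^2 - 0.39*o - 3.2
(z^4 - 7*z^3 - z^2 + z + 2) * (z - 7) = z^5 - 14*z^4 + 48*z^3 + 8*z^2 - 5*z - 14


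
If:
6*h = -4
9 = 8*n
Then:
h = -2/3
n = 9/8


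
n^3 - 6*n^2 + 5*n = n*(n - 5)*(n - 1)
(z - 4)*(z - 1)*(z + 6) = z^3 + z^2 - 26*z + 24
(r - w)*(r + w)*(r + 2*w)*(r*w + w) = r^4*w + 2*r^3*w^2 + r^3*w - r^2*w^3 + 2*r^2*w^2 - 2*r*w^4 - r*w^3 - 2*w^4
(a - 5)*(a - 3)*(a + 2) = a^3 - 6*a^2 - a + 30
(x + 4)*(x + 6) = x^2 + 10*x + 24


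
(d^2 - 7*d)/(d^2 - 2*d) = (d - 7)/(d - 2)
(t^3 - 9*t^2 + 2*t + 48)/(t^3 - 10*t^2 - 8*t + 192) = (t^2 - t - 6)/(t^2 - 2*t - 24)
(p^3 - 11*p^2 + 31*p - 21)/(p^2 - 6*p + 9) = (p^2 - 8*p + 7)/(p - 3)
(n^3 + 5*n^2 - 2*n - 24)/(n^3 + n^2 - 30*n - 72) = (n - 2)/(n - 6)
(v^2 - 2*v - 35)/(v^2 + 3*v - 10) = (v - 7)/(v - 2)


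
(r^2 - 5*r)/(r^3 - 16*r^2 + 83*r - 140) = r/(r^2 - 11*r + 28)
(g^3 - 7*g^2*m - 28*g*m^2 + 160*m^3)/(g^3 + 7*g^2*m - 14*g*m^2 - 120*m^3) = (g - 8*m)/(g + 6*m)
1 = 1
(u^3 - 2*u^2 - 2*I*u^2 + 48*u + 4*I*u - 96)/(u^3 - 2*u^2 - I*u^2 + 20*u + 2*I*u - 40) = (u^2 - 2*I*u + 48)/(u^2 - I*u + 20)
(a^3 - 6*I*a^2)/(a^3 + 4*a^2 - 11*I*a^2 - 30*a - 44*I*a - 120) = a^2/(a^2 + a*(4 - 5*I) - 20*I)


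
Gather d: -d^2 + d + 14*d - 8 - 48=-d^2 + 15*d - 56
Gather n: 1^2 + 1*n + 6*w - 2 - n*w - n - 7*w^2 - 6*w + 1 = -n*w - 7*w^2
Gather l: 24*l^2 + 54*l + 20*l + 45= 24*l^2 + 74*l + 45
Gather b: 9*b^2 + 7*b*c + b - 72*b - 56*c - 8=9*b^2 + b*(7*c - 71) - 56*c - 8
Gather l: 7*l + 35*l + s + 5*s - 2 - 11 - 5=42*l + 6*s - 18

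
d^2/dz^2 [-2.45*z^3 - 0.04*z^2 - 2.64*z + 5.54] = -14.7*z - 0.08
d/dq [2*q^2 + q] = 4*q + 1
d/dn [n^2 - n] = 2*n - 1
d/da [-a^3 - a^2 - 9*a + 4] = -3*a^2 - 2*a - 9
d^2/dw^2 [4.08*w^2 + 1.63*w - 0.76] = 8.16000000000000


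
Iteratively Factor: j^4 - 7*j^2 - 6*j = (j + 1)*(j^3 - j^2 - 6*j) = (j - 3)*(j + 1)*(j^2 + 2*j) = j*(j - 3)*(j + 1)*(j + 2)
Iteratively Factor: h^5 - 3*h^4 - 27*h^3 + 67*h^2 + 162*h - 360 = (h + 3)*(h^4 - 6*h^3 - 9*h^2 + 94*h - 120) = (h - 5)*(h + 3)*(h^3 - h^2 - 14*h + 24) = (h - 5)*(h - 2)*(h + 3)*(h^2 + h - 12) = (h - 5)*(h - 3)*(h - 2)*(h + 3)*(h + 4)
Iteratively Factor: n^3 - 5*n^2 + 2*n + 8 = (n - 2)*(n^2 - 3*n - 4) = (n - 4)*(n - 2)*(n + 1)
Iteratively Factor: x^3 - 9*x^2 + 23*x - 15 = (x - 3)*(x^2 - 6*x + 5) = (x - 3)*(x - 1)*(x - 5)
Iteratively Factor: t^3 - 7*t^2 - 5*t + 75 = (t - 5)*(t^2 - 2*t - 15) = (t - 5)^2*(t + 3)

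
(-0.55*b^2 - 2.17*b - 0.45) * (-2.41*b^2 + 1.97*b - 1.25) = 1.3255*b^4 + 4.1462*b^3 - 2.5029*b^2 + 1.826*b + 0.5625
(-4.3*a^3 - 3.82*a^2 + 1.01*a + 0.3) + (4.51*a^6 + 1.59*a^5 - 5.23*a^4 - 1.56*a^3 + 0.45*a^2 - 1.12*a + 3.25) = 4.51*a^6 + 1.59*a^5 - 5.23*a^4 - 5.86*a^3 - 3.37*a^2 - 0.11*a + 3.55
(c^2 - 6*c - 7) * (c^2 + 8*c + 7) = c^4 + 2*c^3 - 48*c^2 - 98*c - 49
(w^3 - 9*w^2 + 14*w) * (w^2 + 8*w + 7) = w^5 - w^4 - 51*w^3 + 49*w^2 + 98*w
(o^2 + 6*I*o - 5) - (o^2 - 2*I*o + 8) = 8*I*o - 13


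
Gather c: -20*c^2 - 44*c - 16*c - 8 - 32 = -20*c^2 - 60*c - 40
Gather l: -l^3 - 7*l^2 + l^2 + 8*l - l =-l^3 - 6*l^2 + 7*l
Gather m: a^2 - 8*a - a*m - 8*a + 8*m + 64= a^2 - 16*a + m*(8 - a) + 64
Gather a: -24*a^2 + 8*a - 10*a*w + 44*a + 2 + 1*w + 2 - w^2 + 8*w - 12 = -24*a^2 + a*(52 - 10*w) - w^2 + 9*w - 8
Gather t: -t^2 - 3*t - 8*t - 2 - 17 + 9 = -t^2 - 11*t - 10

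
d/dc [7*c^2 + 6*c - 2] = 14*c + 6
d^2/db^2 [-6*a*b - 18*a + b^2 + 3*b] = 2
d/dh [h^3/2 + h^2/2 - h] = 3*h^2/2 + h - 1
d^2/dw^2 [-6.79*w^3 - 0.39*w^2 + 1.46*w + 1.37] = -40.74*w - 0.78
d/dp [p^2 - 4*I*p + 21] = 2*p - 4*I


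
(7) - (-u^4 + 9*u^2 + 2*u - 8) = u^4 - 9*u^2 - 2*u + 15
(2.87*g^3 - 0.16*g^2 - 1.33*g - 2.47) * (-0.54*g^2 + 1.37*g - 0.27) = -1.5498*g^5 + 4.0183*g^4 - 0.2759*g^3 - 0.4451*g^2 - 3.0248*g + 0.6669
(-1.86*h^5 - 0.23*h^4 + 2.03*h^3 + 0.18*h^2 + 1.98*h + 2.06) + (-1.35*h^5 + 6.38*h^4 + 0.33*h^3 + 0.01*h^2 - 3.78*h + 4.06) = -3.21*h^5 + 6.15*h^4 + 2.36*h^3 + 0.19*h^2 - 1.8*h + 6.12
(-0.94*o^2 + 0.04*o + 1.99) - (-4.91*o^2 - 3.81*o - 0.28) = 3.97*o^2 + 3.85*o + 2.27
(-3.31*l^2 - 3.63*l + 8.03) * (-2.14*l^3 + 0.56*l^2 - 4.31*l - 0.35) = 7.0834*l^5 + 5.9146*l^4 - 4.9509*l^3 + 21.3006*l^2 - 33.3388*l - 2.8105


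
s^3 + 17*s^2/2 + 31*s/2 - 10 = (s - 1/2)*(s + 4)*(s + 5)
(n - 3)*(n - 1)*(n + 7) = n^3 + 3*n^2 - 25*n + 21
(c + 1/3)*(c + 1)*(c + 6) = c^3 + 22*c^2/3 + 25*c/3 + 2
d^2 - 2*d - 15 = (d - 5)*(d + 3)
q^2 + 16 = (q - 4*I)*(q + 4*I)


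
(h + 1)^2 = h^2 + 2*h + 1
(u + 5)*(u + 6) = u^2 + 11*u + 30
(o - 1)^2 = o^2 - 2*o + 1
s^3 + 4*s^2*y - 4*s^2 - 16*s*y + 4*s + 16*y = (s - 2)^2*(s + 4*y)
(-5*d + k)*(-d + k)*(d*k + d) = 5*d^3*k + 5*d^3 - 6*d^2*k^2 - 6*d^2*k + d*k^3 + d*k^2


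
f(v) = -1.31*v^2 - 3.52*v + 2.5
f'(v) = -2.62*v - 3.52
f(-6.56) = -30.78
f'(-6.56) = 13.67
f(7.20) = -90.75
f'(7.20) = -22.38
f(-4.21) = -5.90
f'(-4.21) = 7.51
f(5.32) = -53.30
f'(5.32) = -17.46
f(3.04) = -20.31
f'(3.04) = -11.48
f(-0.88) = 4.58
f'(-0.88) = -1.21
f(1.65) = -6.87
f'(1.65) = -7.84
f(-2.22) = 3.86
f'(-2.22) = 2.30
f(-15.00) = -239.45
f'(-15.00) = 35.78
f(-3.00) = 1.27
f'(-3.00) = 4.34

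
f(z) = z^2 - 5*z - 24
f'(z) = 2*z - 5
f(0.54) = -26.41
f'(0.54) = -3.92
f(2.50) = -30.25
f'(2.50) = 0.00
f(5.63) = -20.45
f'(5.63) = 6.26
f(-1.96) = -10.36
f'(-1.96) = -8.92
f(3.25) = -29.69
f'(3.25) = 1.50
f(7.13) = -8.81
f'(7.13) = 9.26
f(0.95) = -27.85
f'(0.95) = -3.10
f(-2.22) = -7.97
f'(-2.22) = -9.44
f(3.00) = -30.00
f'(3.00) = 1.00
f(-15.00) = 276.00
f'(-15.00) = -35.00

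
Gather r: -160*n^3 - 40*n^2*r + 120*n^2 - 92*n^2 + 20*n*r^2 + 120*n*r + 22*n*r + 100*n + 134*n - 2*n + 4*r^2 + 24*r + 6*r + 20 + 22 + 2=-160*n^3 + 28*n^2 + 232*n + r^2*(20*n + 4) + r*(-40*n^2 + 142*n + 30) + 44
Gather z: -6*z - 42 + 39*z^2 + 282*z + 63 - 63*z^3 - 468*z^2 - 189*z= -63*z^3 - 429*z^2 + 87*z + 21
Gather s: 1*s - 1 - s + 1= 0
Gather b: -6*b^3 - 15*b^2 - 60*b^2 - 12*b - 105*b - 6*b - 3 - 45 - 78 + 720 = -6*b^3 - 75*b^2 - 123*b + 594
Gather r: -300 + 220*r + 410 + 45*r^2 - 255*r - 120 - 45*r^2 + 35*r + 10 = 0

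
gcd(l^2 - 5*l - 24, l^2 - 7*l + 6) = 1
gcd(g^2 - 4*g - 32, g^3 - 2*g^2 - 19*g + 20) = g + 4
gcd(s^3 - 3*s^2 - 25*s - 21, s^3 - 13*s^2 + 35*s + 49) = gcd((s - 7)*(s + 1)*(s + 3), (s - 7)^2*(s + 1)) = s^2 - 6*s - 7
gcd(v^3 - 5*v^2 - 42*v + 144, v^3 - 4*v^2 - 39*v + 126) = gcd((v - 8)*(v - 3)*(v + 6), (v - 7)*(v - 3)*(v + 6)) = v^2 + 3*v - 18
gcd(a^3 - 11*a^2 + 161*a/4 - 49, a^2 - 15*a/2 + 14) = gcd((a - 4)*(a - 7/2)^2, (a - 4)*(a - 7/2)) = a^2 - 15*a/2 + 14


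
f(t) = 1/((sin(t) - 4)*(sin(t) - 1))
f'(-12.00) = 1.29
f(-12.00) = 0.62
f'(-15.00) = -0.08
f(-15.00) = 0.13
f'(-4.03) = -4.17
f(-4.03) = 1.39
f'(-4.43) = -59.20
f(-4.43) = 8.31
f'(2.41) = -2.23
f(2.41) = 0.90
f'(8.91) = -1.10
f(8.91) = 0.56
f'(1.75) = -231.68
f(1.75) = 20.70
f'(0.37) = 0.74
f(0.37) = 0.43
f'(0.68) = 1.86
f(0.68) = 0.80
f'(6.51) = 0.52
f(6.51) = 0.34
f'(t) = -cos(t)/((sin(t) - 4)*(sin(t) - 1)^2) - cos(t)/((sin(t) - 4)^2*(sin(t) - 1))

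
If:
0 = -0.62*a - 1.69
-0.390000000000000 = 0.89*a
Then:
No Solution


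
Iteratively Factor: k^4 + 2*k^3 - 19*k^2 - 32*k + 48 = (k - 4)*(k^3 + 6*k^2 + 5*k - 12) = (k - 4)*(k + 4)*(k^2 + 2*k - 3) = (k - 4)*(k - 1)*(k + 4)*(k + 3)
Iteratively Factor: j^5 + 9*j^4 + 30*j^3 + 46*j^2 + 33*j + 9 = (j + 3)*(j^4 + 6*j^3 + 12*j^2 + 10*j + 3) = (j + 3)^2*(j^3 + 3*j^2 + 3*j + 1) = (j + 1)*(j + 3)^2*(j^2 + 2*j + 1) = (j + 1)^2*(j + 3)^2*(j + 1)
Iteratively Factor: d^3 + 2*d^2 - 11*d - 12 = (d + 4)*(d^2 - 2*d - 3) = (d - 3)*(d + 4)*(d + 1)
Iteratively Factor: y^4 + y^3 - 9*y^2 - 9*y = (y)*(y^3 + y^2 - 9*y - 9) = y*(y + 1)*(y^2 - 9) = y*(y + 1)*(y + 3)*(y - 3)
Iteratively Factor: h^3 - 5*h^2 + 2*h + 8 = (h + 1)*(h^2 - 6*h + 8) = (h - 2)*(h + 1)*(h - 4)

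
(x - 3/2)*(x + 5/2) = x^2 + x - 15/4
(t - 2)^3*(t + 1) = t^4 - 5*t^3 + 6*t^2 + 4*t - 8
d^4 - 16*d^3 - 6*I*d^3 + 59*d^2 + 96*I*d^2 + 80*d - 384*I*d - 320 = (d - 8)^2*(d - 5*I)*(d - I)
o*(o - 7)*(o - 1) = o^3 - 8*o^2 + 7*o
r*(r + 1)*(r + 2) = r^3 + 3*r^2 + 2*r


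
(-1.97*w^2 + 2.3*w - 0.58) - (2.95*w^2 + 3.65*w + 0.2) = -4.92*w^2 - 1.35*w - 0.78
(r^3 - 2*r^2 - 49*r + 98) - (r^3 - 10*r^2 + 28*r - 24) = 8*r^2 - 77*r + 122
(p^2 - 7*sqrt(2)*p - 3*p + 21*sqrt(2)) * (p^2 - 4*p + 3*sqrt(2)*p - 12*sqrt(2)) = p^4 - 7*p^3 - 4*sqrt(2)*p^3 - 30*p^2 + 28*sqrt(2)*p^2 - 48*sqrt(2)*p + 294*p - 504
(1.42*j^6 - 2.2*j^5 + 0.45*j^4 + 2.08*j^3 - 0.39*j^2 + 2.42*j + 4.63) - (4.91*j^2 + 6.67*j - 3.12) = 1.42*j^6 - 2.2*j^5 + 0.45*j^4 + 2.08*j^3 - 5.3*j^2 - 4.25*j + 7.75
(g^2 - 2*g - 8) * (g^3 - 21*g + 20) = g^5 - 2*g^4 - 29*g^3 + 62*g^2 + 128*g - 160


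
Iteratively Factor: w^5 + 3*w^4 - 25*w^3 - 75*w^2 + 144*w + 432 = (w - 4)*(w^4 + 7*w^3 + 3*w^2 - 63*w - 108) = (w - 4)*(w + 3)*(w^3 + 4*w^2 - 9*w - 36) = (w - 4)*(w + 3)*(w + 4)*(w^2 - 9) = (w - 4)*(w - 3)*(w + 3)*(w + 4)*(w + 3)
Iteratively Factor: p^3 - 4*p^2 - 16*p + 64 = (p - 4)*(p^2 - 16) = (p - 4)*(p + 4)*(p - 4)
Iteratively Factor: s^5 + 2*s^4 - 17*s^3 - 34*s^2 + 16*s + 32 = (s - 1)*(s^4 + 3*s^3 - 14*s^2 - 48*s - 32) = (s - 1)*(s + 1)*(s^3 + 2*s^2 - 16*s - 32) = (s - 1)*(s + 1)*(s + 2)*(s^2 - 16) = (s - 4)*(s - 1)*(s + 1)*(s + 2)*(s + 4)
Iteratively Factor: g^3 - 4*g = (g + 2)*(g^2 - 2*g) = g*(g + 2)*(g - 2)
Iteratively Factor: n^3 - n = (n)*(n^2 - 1) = n*(n - 1)*(n + 1)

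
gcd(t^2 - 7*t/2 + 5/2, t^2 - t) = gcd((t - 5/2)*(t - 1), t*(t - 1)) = t - 1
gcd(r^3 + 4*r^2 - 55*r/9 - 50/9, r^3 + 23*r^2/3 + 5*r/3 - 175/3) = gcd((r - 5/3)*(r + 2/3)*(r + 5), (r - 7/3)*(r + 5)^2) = r + 5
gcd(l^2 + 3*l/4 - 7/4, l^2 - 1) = l - 1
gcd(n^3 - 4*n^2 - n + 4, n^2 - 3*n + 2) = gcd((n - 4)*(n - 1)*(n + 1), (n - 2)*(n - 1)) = n - 1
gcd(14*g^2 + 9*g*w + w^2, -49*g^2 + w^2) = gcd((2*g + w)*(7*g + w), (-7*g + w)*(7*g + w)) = 7*g + w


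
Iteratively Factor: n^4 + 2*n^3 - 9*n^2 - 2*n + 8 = (n + 4)*(n^3 - 2*n^2 - n + 2) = (n - 2)*(n + 4)*(n^2 - 1) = (n - 2)*(n - 1)*(n + 4)*(n + 1)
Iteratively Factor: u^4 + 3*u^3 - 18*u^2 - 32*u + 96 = (u - 2)*(u^3 + 5*u^2 - 8*u - 48) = (u - 3)*(u - 2)*(u^2 + 8*u + 16) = (u - 3)*(u - 2)*(u + 4)*(u + 4)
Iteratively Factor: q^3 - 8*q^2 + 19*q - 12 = (q - 3)*(q^2 - 5*q + 4) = (q - 3)*(q - 1)*(q - 4)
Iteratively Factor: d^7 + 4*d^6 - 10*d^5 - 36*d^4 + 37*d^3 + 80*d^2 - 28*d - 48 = (d - 2)*(d^6 + 6*d^5 + 2*d^4 - 32*d^3 - 27*d^2 + 26*d + 24) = (d - 2)*(d - 1)*(d^5 + 7*d^4 + 9*d^3 - 23*d^2 - 50*d - 24) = (d - 2)*(d - 1)*(d + 1)*(d^4 + 6*d^3 + 3*d^2 - 26*d - 24) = (d - 2)*(d - 1)*(d + 1)^2*(d^3 + 5*d^2 - 2*d - 24) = (d - 2)*(d - 1)*(d + 1)^2*(d + 3)*(d^2 + 2*d - 8) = (d - 2)^2*(d - 1)*(d + 1)^2*(d + 3)*(d + 4)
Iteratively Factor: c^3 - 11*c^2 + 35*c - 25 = (c - 5)*(c^2 - 6*c + 5) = (c - 5)^2*(c - 1)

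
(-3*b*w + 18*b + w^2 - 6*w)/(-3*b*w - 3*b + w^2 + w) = (w - 6)/(w + 1)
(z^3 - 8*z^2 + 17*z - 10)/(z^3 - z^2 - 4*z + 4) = (z - 5)/(z + 2)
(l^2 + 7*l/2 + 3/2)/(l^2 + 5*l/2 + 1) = (l + 3)/(l + 2)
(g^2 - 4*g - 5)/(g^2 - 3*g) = (g^2 - 4*g - 5)/(g*(g - 3))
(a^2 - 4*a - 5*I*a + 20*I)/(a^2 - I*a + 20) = (a - 4)/(a + 4*I)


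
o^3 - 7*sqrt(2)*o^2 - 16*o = o*(o - 8*sqrt(2))*(o + sqrt(2))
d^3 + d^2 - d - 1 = (d - 1)*(d + 1)^2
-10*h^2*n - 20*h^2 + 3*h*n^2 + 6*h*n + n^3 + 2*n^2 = (-2*h + n)*(5*h + n)*(n + 2)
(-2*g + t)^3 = -8*g^3 + 12*g^2*t - 6*g*t^2 + t^3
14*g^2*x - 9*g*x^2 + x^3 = x*(-7*g + x)*(-2*g + x)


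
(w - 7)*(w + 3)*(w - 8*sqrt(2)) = w^3 - 8*sqrt(2)*w^2 - 4*w^2 - 21*w + 32*sqrt(2)*w + 168*sqrt(2)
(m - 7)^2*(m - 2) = m^3 - 16*m^2 + 77*m - 98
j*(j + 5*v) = j^2 + 5*j*v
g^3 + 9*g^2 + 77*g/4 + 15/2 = (g + 1/2)*(g + 5/2)*(g + 6)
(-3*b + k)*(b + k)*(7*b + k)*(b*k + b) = -21*b^4*k - 21*b^4 - 17*b^3*k^2 - 17*b^3*k + 5*b^2*k^3 + 5*b^2*k^2 + b*k^4 + b*k^3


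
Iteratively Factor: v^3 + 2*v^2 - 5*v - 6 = (v - 2)*(v^2 + 4*v + 3) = (v - 2)*(v + 3)*(v + 1)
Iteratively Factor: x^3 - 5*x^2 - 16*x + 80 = (x - 5)*(x^2 - 16) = (x - 5)*(x + 4)*(x - 4)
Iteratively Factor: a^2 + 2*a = (a + 2)*(a)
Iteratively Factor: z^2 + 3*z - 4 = (z + 4)*(z - 1)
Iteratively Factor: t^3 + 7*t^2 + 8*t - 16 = (t - 1)*(t^2 + 8*t + 16) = (t - 1)*(t + 4)*(t + 4)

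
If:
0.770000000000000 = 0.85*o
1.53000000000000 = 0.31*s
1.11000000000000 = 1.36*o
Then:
No Solution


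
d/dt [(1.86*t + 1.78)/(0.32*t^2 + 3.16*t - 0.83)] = (0.5952*t^2 + 5.8776*t - (0.64*t + 3.16)*(1.86*t + 1.78) - 1.5438)/(0.32*t^2 + 3.16*t - 0.83)^2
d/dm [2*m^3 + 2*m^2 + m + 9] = 6*m^2 + 4*m + 1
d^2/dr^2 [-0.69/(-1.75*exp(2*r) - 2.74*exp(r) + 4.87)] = (0.69*(3.5*exp(r) + 2.74)*(7.0*exp(r) + 5.48)*exp(r) - (4.83*exp(r) + 1.8906)*(1.75*exp(2*r) + 2.74*exp(r) - 4.87))*exp(r)/(1.75*exp(2*r) + 2.74*exp(r) - 4.87)^3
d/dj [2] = 0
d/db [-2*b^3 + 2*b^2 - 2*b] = -6*b^2 + 4*b - 2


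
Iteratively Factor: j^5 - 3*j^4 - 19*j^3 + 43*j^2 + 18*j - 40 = (j - 2)*(j^4 - j^3 - 21*j^2 + j + 20) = (j - 2)*(j + 4)*(j^3 - 5*j^2 - j + 5) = (j - 2)*(j - 1)*(j + 4)*(j^2 - 4*j - 5) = (j - 2)*(j - 1)*(j + 1)*(j + 4)*(j - 5)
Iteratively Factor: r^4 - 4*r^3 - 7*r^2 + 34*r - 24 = (r - 1)*(r^3 - 3*r^2 - 10*r + 24) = (r - 4)*(r - 1)*(r^2 + r - 6) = (r - 4)*(r - 2)*(r - 1)*(r + 3)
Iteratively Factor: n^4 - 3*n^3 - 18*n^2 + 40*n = (n - 2)*(n^3 - n^2 - 20*n) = (n - 5)*(n - 2)*(n^2 + 4*n) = n*(n - 5)*(n - 2)*(n + 4)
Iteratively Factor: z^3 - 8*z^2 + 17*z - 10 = (z - 5)*(z^2 - 3*z + 2) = (z - 5)*(z - 1)*(z - 2)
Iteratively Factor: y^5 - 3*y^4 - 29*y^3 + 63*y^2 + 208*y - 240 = (y - 1)*(y^4 - 2*y^3 - 31*y^2 + 32*y + 240) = (y - 5)*(y - 1)*(y^3 + 3*y^2 - 16*y - 48) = (y - 5)*(y - 1)*(y + 4)*(y^2 - y - 12) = (y - 5)*(y - 1)*(y + 3)*(y + 4)*(y - 4)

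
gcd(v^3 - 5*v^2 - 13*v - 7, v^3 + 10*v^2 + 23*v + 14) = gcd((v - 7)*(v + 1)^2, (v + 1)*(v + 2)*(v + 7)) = v + 1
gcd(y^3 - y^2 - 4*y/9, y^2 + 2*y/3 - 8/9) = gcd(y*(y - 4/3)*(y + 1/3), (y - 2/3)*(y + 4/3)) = 1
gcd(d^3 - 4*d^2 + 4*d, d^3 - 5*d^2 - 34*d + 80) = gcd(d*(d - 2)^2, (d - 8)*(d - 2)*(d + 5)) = d - 2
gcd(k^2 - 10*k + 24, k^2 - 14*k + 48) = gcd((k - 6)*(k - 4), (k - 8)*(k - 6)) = k - 6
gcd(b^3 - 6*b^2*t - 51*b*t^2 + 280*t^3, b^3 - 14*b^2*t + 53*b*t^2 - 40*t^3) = b^2 - 13*b*t + 40*t^2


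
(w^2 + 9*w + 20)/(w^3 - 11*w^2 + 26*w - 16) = (w^2 + 9*w + 20)/(w^3 - 11*w^2 + 26*w - 16)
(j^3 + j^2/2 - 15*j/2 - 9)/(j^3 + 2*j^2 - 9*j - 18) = (j + 3/2)/(j + 3)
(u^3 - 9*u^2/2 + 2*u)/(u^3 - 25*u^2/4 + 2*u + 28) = 2*u*(2*u - 1)/(4*u^2 - 9*u - 28)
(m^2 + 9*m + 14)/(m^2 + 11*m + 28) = (m + 2)/(m + 4)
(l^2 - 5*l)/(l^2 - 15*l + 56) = l*(l - 5)/(l^2 - 15*l + 56)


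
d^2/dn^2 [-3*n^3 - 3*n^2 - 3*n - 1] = -18*n - 6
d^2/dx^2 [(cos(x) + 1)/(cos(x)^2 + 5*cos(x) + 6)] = (-9*(1 - cos(2*x))^2*cos(x) + (1 - cos(2*x))^2 + 23*cos(x) + 74*cos(2*x) + 15*cos(3*x) + 2*cos(5*x) - 18)/(4*(cos(x) + 2)^3*(cos(x) + 3)^3)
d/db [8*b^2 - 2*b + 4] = 16*b - 2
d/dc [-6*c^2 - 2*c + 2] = -12*c - 2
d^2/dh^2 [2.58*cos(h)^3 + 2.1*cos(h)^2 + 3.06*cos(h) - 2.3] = -4.995*cos(h) - 4.2*cos(2*h) - 5.805*cos(3*h)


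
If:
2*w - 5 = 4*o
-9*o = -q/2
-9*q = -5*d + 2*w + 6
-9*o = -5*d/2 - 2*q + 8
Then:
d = 65/22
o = 1/44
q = 9/22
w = 28/11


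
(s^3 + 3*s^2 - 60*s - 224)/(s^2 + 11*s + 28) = s - 8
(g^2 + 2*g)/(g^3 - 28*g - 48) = g/(g^2 - 2*g - 24)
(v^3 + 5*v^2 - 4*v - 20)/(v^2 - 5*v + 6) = (v^2 + 7*v + 10)/(v - 3)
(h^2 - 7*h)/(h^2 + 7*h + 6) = h*(h - 7)/(h^2 + 7*h + 6)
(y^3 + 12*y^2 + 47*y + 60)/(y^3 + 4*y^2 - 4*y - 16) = (y^2 + 8*y + 15)/(y^2 - 4)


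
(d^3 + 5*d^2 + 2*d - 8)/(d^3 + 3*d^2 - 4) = (d + 4)/(d + 2)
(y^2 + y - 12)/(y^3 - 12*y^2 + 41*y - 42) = (y + 4)/(y^2 - 9*y + 14)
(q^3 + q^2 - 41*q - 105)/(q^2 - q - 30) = (q^2 - 4*q - 21)/(q - 6)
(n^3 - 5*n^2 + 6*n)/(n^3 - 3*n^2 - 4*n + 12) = n/(n + 2)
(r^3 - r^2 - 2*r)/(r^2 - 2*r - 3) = r*(r - 2)/(r - 3)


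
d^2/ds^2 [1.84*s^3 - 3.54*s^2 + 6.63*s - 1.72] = 11.04*s - 7.08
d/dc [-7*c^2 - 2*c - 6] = -14*c - 2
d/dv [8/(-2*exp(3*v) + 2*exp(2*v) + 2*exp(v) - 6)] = (12*exp(2*v) - 8*exp(v) - 4)*exp(v)/(exp(3*v) - exp(2*v) - exp(v) + 3)^2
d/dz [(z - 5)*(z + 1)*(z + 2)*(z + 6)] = 4*z^3 + 12*z^2 - 50*z - 88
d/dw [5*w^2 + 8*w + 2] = 10*w + 8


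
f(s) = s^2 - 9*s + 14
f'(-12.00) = -33.00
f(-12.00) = 266.00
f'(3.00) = -3.00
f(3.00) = -4.00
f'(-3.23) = -15.46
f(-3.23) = 53.50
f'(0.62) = -7.76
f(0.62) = 8.80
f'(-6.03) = -21.06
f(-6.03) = 104.63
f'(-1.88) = -12.76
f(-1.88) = 34.45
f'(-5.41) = -19.82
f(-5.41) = 91.96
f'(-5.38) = -19.76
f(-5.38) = 91.36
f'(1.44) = -6.12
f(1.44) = 3.11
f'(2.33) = -4.34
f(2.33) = -1.54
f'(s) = 2*s - 9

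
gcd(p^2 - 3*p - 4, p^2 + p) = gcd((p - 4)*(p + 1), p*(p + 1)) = p + 1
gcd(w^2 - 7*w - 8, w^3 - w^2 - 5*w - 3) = w + 1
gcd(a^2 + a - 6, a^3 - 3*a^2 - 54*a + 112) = a - 2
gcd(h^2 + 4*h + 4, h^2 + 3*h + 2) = h + 2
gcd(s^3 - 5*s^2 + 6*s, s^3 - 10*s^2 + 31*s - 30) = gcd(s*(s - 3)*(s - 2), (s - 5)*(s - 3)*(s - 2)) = s^2 - 5*s + 6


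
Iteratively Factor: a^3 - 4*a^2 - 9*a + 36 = (a + 3)*(a^2 - 7*a + 12) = (a - 3)*(a + 3)*(a - 4)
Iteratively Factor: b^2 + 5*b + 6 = (b + 2)*(b + 3)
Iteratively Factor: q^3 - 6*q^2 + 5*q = (q)*(q^2 - 6*q + 5) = q*(q - 1)*(q - 5)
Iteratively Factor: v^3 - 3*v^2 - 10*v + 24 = (v - 4)*(v^2 + v - 6) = (v - 4)*(v + 3)*(v - 2)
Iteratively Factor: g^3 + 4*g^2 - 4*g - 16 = (g + 4)*(g^2 - 4) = (g - 2)*(g + 4)*(g + 2)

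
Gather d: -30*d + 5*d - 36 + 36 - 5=-25*d - 5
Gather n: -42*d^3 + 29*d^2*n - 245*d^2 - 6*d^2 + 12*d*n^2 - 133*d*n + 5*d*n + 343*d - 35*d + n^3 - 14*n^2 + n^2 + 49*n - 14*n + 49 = -42*d^3 - 251*d^2 + 308*d + n^3 + n^2*(12*d - 13) + n*(29*d^2 - 128*d + 35) + 49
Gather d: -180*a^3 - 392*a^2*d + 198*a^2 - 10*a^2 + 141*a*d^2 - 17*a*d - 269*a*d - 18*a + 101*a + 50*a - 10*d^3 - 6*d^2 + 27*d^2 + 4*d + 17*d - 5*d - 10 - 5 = -180*a^3 + 188*a^2 + 133*a - 10*d^3 + d^2*(141*a + 21) + d*(-392*a^2 - 286*a + 16) - 15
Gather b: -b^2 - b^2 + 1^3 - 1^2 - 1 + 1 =-2*b^2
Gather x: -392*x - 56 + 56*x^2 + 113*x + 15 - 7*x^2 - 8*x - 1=49*x^2 - 287*x - 42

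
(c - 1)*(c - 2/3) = c^2 - 5*c/3 + 2/3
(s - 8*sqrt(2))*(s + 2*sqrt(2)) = s^2 - 6*sqrt(2)*s - 32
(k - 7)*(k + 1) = k^2 - 6*k - 7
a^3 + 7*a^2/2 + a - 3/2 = (a - 1/2)*(a + 1)*(a + 3)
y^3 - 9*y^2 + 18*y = y*(y - 6)*(y - 3)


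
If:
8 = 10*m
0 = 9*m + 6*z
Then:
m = 4/5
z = -6/5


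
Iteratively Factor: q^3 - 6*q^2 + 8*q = (q - 4)*(q^2 - 2*q) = q*(q - 4)*(q - 2)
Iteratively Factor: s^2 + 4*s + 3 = (s + 1)*(s + 3)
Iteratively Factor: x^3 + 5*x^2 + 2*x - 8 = (x + 2)*(x^2 + 3*x - 4) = (x + 2)*(x + 4)*(x - 1)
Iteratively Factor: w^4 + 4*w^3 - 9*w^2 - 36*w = (w + 4)*(w^3 - 9*w) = w*(w + 4)*(w^2 - 9) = w*(w - 3)*(w + 4)*(w + 3)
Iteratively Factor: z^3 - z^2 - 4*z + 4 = (z - 1)*(z^2 - 4) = (z - 1)*(z + 2)*(z - 2)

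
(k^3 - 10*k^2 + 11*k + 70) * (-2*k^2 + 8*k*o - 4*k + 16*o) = -2*k^5 + 8*k^4*o + 16*k^4 - 64*k^3*o + 18*k^3 - 72*k^2*o - 184*k^2 + 736*k*o - 280*k + 1120*o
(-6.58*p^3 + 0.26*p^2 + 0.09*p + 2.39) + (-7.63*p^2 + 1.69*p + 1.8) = -6.58*p^3 - 7.37*p^2 + 1.78*p + 4.19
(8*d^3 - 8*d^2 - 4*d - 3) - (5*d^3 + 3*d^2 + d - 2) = 3*d^3 - 11*d^2 - 5*d - 1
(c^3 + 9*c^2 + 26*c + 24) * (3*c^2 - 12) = 3*c^5 + 27*c^4 + 66*c^3 - 36*c^2 - 312*c - 288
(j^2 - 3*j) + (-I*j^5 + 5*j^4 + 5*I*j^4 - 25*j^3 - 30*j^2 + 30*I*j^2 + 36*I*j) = -I*j^5 + 5*j^4 + 5*I*j^4 - 25*j^3 - 29*j^2 + 30*I*j^2 - 3*j + 36*I*j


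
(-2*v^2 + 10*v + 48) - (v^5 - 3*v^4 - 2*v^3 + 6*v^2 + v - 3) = -v^5 + 3*v^4 + 2*v^3 - 8*v^2 + 9*v + 51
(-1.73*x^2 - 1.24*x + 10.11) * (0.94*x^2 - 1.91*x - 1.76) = -1.6262*x^4 + 2.1387*x^3 + 14.9166*x^2 - 17.1277*x - 17.7936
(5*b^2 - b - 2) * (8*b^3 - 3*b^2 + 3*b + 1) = 40*b^5 - 23*b^4 + 2*b^3 + 8*b^2 - 7*b - 2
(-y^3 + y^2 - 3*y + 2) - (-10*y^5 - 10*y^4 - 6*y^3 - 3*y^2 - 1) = 10*y^5 + 10*y^4 + 5*y^3 + 4*y^2 - 3*y + 3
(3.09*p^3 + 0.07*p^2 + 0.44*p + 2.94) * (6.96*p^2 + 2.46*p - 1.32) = 21.5064*p^5 + 8.0886*p^4 - 0.8442*p^3 + 21.4524*p^2 + 6.6516*p - 3.8808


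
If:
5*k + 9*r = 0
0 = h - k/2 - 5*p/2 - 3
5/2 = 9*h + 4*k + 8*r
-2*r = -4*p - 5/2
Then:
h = 81/158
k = 1503/316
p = -615/316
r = -835/316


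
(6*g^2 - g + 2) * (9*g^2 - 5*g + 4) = 54*g^4 - 39*g^3 + 47*g^2 - 14*g + 8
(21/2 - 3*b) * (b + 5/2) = -3*b^2 + 3*b + 105/4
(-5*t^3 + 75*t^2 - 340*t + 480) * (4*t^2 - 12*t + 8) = -20*t^5 + 360*t^4 - 2300*t^3 + 6600*t^2 - 8480*t + 3840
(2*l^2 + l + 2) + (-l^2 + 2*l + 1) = l^2 + 3*l + 3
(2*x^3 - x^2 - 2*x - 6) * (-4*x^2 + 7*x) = -8*x^5 + 18*x^4 + x^3 + 10*x^2 - 42*x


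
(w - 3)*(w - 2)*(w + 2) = w^3 - 3*w^2 - 4*w + 12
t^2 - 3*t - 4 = (t - 4)*(t + 1)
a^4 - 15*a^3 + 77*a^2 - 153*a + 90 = (a - 6)*(a - 5)*(a - 3)*(a - 1)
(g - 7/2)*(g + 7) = g^2 + 7*g/2 - 49/2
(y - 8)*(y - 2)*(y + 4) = y^3 - 6*y^2 - 24*y + 64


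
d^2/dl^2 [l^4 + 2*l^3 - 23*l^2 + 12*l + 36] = 12*l^2 + 12*l - 46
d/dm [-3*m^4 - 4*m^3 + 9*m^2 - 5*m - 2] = -12*m^3 - 12*m^2 + 18*m - 5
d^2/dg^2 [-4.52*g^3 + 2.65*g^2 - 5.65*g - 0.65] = 5.3 - 27.12*g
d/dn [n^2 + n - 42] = 2*n + 1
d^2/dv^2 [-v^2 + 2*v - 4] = -2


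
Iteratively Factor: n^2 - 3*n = (n)*(n - 3)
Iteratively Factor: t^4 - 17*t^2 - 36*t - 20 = (t + 1)*(t^3 - t^2 - 16*t - 20) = (t + 1)*(t + 2)*(t^2 - 3*t - 10) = (t - 5)*(t + 1)*(t + 2)*(t + 2)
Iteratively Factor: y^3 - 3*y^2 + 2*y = (y - 1)*(y^2 - 2*y) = (y - 2)*(y - 1)*(y)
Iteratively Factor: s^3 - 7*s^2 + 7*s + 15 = (s + 1)*(s^2 - 8*s + 15) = (s - 5)*(s + 1)*(s - 3)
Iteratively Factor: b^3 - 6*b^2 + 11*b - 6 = (b - 1)*(b^2 - 5*b + 6) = (b - 2)*(b - 1)*(b - 3)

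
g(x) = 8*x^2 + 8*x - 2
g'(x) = 16*x + 8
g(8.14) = 593.20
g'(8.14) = 138.24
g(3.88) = 149.48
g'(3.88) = 70.08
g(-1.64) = 6.40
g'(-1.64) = -18.24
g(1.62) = 31.96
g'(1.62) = 33.92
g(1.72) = 35.43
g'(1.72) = 35.52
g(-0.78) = -3.37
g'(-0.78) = -4.48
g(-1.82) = 9.94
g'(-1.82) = -21.12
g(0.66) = 6.76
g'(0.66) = 18.56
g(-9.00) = 574.00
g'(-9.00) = -136.00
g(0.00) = -2.00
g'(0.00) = 8.00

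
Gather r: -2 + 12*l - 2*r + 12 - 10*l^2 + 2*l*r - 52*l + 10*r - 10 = -10*l^2 - 40*l + r*(2*l + 8)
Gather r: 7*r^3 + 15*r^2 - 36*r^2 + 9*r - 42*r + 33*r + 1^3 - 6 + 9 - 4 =7*r^3 - 21*r^2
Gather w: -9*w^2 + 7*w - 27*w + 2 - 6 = -9*w^2 - 20*w - 4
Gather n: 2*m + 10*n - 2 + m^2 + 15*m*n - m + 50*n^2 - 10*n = m^2 + 15*m*n + m + 50*n^2 - 2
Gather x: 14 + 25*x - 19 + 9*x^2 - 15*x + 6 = 9*x^2 + 10*x + 1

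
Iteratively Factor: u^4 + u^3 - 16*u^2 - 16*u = (u - 4)*(u^3 + 5*u^2 + 4*u) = (u - 4)*(u + 1)*(u^2 + 4*u) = (u - 4)*(u + 1)*(u + 4)*(u)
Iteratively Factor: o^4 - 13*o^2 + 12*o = (o)*(o^3 - 13*o + 12) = o*(o - 1)*(o^2 + o - 12) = o*(o - 1)*(o + 4)*(o - 3)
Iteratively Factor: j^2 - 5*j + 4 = (j - 1)*(j - 4)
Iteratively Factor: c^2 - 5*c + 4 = (c - 4)*(c - 1)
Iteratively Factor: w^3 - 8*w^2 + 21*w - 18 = (w - 3)*(w^2 - 5*w + 6) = (w - 3)^2*(w - 2)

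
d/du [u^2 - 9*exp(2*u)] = 2*u - 18*exp(2*u)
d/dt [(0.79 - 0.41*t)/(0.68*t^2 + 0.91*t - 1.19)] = (0.2788*t^2 - 1.0744*t - 0.231)/(0.4624*t^4 + 1.2376*t^3 - 0.7903*t^2 - 2.1658*t + 1.4161)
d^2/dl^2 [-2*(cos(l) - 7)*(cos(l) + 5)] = -4*cos(l) + 4*cos(2*l)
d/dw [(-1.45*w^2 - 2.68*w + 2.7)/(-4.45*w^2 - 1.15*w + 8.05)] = (-10.2585*w^2 + 0.684999999999999*w - 18.469)/(19.8025*w^4 + 10.235*w^3 - 70.3225*w^2 - 18.515*w + 64.8025)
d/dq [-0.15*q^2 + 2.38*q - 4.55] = 2.38 - 0.3*q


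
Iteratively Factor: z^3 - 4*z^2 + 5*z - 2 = (z - 1)*(z^2 - 3*z + 2) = (z - 1)^2*(z - 2)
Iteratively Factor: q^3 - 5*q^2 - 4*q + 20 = (q + 2)*(q^2 - 7*q + 10) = (q - 2)*(q + 2)*(q - 5)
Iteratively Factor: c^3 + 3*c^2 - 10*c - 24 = (c + 2)*(c^2 + c - 12) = (c + 2)*(c + 4)*(c - 3)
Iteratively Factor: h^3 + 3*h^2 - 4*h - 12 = (h + 3)*(h^2 - 4) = (h - 2)*(h + 3)*(h + 2)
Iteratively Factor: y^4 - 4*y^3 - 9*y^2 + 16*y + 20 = (y + 1)*(y^3 - 5*y^2 - 4*y + 20) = (y - 5)*(y + 1)*(y^2 - 4) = (y - 5)*(y + 1)*(y + 2)*(y - 2)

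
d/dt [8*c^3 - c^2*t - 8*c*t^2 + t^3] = -c^2 - 16*c*t + 3*t^2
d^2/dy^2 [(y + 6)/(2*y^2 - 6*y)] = (-3*y*(y - 3)*(y + 1) + (y + 6)*(2*y - 3)^2)/(y^3*(y - 3)^3)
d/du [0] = 0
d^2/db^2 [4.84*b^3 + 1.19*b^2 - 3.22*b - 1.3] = 29.04*b + 2.38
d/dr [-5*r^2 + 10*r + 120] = 10 - 10*r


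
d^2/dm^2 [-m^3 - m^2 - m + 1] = -6*m - 2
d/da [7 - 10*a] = -10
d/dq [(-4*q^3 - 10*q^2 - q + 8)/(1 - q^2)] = (4*q^4 - 13*q^2 - 4*q - 1)/(q^4 - 2*q^2 + 1)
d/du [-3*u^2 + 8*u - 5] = 8 - 6*u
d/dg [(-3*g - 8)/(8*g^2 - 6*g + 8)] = 2*(3*g^2 + 16*g - 9)/(16*g^4 - 24*g^3 + 41*g^2 - 24*g + 16)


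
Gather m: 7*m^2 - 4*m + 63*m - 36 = 7*m^2 + 59*m - 36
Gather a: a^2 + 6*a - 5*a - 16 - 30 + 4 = a^2 + a - 42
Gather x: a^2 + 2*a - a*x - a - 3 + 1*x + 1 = a^2 + a + x*(1 - a) - 2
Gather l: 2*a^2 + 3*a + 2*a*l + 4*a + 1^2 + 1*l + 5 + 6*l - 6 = 2*a^2 + 7*a + l*(2*a + 7)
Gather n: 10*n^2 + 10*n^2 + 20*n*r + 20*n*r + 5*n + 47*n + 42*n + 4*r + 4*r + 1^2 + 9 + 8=20*n^2 + n*(40*r + 94) + 8*r + 18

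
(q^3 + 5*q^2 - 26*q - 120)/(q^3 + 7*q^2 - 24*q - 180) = (q + 4)/(q + 6)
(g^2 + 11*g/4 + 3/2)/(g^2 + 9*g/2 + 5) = (4*g + 3)/(2*(2*g + 5))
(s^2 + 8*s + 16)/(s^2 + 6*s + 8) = (s + 4)/(s + 2)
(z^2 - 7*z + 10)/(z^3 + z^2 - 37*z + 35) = (z - 2)/(z^2 + 6*z - 7)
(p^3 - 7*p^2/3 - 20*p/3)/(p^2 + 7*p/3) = (3*p^2 - 7*p - 20)/(3*p + 7)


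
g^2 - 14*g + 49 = (g - 7)^2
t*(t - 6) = t^2 - 6*t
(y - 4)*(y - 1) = y^2 - 5*y + 4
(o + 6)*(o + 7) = o^2 + 13*o + 42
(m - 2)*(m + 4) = m^2 + 2*m - 8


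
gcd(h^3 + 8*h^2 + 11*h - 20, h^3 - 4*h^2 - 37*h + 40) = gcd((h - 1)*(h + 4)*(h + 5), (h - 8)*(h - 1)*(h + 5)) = h^2 + 4*h - 5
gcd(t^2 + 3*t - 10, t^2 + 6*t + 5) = t + 5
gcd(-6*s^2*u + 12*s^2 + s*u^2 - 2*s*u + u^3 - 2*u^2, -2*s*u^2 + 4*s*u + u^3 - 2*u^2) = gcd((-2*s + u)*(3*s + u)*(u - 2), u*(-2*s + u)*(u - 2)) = 2*s*u - 4*s - u^2 + 2*u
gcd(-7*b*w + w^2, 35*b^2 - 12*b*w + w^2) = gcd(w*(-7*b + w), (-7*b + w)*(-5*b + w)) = -7*b + w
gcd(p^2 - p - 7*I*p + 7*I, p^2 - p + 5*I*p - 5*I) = p - 1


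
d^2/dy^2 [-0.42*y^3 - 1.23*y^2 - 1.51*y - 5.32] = -2.52*y - 2.46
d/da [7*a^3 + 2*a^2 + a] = 21*a^2 + 4*a + 1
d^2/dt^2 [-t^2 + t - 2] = -2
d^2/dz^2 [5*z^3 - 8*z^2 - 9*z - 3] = 30*z - 16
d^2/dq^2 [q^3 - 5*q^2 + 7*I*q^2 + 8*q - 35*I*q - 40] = 6*q - 10 + 14*I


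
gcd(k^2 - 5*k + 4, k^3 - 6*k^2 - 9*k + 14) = k - 1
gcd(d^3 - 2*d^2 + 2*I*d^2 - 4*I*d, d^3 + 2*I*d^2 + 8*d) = d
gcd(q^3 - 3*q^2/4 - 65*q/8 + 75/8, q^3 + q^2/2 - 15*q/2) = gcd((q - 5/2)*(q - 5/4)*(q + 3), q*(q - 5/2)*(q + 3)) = q^2 + q/2 - 15/2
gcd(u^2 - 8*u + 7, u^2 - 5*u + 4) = u - 1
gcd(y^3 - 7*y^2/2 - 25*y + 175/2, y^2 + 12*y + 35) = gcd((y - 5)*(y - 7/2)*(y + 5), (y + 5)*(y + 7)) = y + 5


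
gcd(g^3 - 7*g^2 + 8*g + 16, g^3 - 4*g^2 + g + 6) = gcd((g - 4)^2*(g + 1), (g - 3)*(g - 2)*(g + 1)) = g + 1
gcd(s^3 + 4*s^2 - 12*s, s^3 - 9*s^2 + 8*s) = s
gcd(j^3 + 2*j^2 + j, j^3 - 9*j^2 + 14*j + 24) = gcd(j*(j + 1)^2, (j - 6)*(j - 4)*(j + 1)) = j + 1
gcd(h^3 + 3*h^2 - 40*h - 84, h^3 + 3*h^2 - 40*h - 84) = h^3 + 3*h^2 - 40*h - 84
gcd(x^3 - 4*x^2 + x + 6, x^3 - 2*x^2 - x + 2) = x^2 - x - 2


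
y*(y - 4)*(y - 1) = y^3 - 5*y^2 + 4*y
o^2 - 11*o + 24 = (o - 8)*(o - 3)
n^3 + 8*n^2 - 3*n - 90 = (n - 3)*(n + 5)*(n + 6)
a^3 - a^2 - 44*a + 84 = (a - 6)*(a - 2)*(a + 7)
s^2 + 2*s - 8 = (s - 2)*(s + 4)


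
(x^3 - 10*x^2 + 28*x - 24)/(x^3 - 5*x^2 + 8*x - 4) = (x - 6)/(x - 1)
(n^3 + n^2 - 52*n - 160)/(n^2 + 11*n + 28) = (n^2 - 3*n - 40)/(n + 7)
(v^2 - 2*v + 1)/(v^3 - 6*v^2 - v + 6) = (v - 1)/(v^2 - 5*v - 6)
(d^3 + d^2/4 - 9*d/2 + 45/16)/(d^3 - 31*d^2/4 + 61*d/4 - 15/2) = (d^2 + d - 15/4)/(d^2 - 7*d + 10)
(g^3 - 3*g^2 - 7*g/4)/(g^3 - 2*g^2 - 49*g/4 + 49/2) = g*(2*g + 1)/(2*g^2 + 3*g - 14)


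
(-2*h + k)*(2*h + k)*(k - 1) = -4*h^2*k + 4*h^2 + k^3 - k^2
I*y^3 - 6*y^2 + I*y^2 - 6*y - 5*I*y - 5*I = (y + I)*(y + 5*I)*(I*y + I)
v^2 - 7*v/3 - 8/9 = (v - 8/3)*(v + 1/3)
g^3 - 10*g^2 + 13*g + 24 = (g - 8)*(g - 3)*(g + 1)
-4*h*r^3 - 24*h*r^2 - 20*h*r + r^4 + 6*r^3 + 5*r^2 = r*(-4*h + r)*(r + 1)*(r + 5)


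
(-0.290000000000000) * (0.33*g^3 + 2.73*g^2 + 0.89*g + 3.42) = -0.0957*g^3 - 0.7917*g^2 - 0.2581*g - 0.9918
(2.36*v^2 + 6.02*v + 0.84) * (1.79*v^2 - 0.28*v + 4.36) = 4.2244*v^4 + 10.115*v^3 + 10.1076*v^2 + 26.012*v + 3.6624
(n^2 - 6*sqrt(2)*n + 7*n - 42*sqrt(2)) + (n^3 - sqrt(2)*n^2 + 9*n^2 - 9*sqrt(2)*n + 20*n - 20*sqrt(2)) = n^3 - sqrt(2)*n^2 + 10*n^2 - 15*sqrt(2)*n + 27*n - 62*sqrt(2)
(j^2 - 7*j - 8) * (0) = 0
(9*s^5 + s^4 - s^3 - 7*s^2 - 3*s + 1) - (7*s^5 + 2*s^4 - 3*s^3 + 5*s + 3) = 2*s^5 - s^4 + 2*s^3 - 7*s^2 - 8*s - 2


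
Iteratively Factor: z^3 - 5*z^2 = (z)*(z^2 - 5*z) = z^2*(z - 5)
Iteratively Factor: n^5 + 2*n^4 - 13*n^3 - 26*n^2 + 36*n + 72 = (n + 3)*(n^4 - n^3 - 10*n^2 + 4*n + 24) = (n - 3)*(n + 3)*(n^3 + 2*n^2 - 4*n - 8) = (n - 3)*(n + 2)*(n + 3)*(n^2 - 4) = (n - 3)*(n + 2)^2*(n + 3)*(n - 2)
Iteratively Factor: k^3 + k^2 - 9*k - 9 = (k - 3)*(k^2 + 4*k + 3) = (k - 3)*(k + 1)*(k + 3)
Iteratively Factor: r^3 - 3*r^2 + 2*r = (r - 1)*(r^2 - 2*r) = (r - 2)*(r - 1)*(r)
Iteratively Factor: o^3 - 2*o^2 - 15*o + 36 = (o + 4)*(o^2 - 6*o + 9) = (o - 3)*(o + 4)*(o - 3)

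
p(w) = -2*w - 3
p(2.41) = -7.82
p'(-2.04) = -2.00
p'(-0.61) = -2.00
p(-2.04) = 1.08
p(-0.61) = -1.78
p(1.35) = -5.70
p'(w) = -2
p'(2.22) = -2.00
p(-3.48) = 3.96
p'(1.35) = -2.00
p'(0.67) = -2.00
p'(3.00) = -2.00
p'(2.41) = -2.00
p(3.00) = -9.00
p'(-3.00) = -2.00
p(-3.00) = 3.00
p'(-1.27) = -2.00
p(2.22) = -7.44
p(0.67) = -4.34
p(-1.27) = -0.46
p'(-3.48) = -2.00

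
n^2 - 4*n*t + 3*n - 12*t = (n + 3)*(n - 4*t)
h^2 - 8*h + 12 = (h - 6)*(h - 2)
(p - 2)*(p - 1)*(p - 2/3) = p^3 - 11*p^2/3 + 4*p - 4/3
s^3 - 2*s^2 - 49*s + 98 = (s - 7)*(s - 2)*(s + 7)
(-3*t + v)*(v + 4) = -3*t*v - 12*t + v^2 + 4*v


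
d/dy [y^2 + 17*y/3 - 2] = 2*y + 17/3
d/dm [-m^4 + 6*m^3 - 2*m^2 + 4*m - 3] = -4*m^3 + 18*m^2 - 4*m + 4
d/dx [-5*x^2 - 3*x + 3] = -10*x - 3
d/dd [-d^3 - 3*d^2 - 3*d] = -3*d^2 - 6*d - 3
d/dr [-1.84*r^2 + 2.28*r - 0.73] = 2.28 - 3.68*r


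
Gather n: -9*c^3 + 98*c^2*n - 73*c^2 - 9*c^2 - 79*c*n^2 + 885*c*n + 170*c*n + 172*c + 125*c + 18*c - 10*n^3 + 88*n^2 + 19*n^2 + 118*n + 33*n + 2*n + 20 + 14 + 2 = -9*c^3 - 82*c^2 + 315*c - 10*n^3 + n^2*(107 - 79*c) + n*(98*c^2 + 1055*c + 153) + 36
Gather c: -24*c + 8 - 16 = -24*c - 8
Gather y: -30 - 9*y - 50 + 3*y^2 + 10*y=3*y^2 + y - 80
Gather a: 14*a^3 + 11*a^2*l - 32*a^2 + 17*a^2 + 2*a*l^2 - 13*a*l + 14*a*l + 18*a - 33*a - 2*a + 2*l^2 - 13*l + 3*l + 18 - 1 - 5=14*a^3 + a^2*(11*l - 15) + a*(2*l^2 + l - 17) + 2*l^2 - 10*l + 12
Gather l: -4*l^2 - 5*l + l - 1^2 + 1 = -4*l^2 - 4*l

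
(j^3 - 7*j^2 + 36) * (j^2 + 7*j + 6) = j^5 - 43*j^3 - 6*j^2 + 252*j + 216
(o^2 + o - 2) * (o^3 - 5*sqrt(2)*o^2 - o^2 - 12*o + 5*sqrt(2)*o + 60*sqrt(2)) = o^5 - 5*sqrt(2)*o^4 - 15*o^3 - 10*o^2 + 75*sqrt(2)*o^2 + 24*o + 50*sqrt(2)*o - 120*sqrt(2)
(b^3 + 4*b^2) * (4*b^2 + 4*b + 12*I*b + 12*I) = 4*b^5 + 20*b^4 + 12*I*b^4 + 16*b^3 + 60*I*b^3 + 48*I*b^2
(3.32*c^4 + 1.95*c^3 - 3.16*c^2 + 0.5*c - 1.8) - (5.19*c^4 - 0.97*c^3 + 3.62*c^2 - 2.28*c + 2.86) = -1.87*c^4 + 2.92*c^3 - 6.78*c^2 + 2.78*c - 4.66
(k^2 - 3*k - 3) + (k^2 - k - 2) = 2*k^2 - 4*k - 5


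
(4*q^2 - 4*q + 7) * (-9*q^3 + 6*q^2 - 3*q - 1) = -36*q^5 + 60*q^4 - 99*q^3 + 50*q^2 - 17*q - 7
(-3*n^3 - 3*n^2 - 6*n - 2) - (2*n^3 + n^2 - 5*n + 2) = -5*n^3 - 4*n^2 - n - 4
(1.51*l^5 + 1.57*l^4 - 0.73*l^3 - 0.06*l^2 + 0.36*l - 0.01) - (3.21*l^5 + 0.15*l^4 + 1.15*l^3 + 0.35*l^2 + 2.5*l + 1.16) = -1.7*l^5 + 1.42*l^4 - 1.88*l^3 - 0.41*l^2 - 2.14*l - 1.17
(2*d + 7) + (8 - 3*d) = 15 - d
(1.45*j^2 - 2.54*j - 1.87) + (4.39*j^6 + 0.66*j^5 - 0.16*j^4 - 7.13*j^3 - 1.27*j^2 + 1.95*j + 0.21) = 4.39*j^6 + 0.66*j^5 - 0.16*j^4 - 7.13*j^3 + 0.18*j^2 - 0.59*j - 1.66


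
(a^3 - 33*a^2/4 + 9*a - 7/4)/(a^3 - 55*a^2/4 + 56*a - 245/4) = (4*a^2 - 5*a + 1)/(4*a^2 - 27*a + 35)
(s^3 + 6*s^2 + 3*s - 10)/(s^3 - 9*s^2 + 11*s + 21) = (s^3 + 6*s^2 + 3*s - 10)/(s^3 - 9*s^2 + 11*s + 21)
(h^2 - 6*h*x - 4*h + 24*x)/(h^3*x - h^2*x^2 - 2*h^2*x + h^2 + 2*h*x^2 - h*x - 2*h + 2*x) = (h^2 - 6*h*x - 4*h + 24*x)/(h^3*x - h^2*x^2 - 2*h^2*x + h^2 + 2*h*x^2 - h*x - 2*h + 2*x)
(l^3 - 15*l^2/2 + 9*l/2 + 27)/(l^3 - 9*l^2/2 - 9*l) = (l - 3)/l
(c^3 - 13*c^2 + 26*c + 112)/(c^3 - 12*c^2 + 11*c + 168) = (c + 2)/(c + 3)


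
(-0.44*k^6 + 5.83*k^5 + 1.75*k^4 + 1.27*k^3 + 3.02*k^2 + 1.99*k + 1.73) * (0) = 0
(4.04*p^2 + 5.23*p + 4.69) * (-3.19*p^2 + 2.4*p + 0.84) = -12.8876*p^4 - 6.9877*p^3 + 0.984499999999999*p^2 + 15.6492*p + 3.9396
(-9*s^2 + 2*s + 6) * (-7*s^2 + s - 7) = 63*s^4 - 23*s^3 + 23*s^2 - 8*s - 42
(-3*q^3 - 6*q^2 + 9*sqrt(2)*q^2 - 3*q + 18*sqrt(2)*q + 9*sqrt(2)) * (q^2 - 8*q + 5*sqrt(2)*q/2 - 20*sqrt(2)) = -3*q^5 + 3*sqrt(2)*q^4/2 + 18*q^4 - 9*sqrt(2)*q^3 + 90*q^3 - 246*q^2 - 45*sqrt(2)*q^2/2 - 675*q - 12*sqrt(2)*q - 360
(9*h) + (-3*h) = 6*h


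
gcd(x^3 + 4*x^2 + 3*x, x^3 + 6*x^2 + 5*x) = x^2 + x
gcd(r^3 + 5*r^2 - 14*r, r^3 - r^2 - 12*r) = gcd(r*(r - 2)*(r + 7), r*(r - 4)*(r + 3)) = r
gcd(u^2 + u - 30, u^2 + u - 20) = 1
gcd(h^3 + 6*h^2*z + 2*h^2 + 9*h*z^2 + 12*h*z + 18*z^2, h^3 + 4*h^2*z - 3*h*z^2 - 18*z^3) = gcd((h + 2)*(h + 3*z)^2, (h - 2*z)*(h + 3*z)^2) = h^2 + 6*h*z + 9*z^2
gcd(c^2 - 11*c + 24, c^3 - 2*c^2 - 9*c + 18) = c - 3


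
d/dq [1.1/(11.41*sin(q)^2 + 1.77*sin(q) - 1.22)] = -(25.102*sin(q) + 1.947)*cos(q)/(11.41*sin(q)^2 + 1.77*sin(q) - 1.22)^2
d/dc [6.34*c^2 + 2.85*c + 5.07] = 12.68*c + 2.85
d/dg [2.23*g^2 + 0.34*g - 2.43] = 4.46*g + 0.34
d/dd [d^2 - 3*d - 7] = 2*d - 3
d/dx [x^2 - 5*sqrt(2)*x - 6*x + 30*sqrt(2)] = 2*x - 5*sqrt(2) - 6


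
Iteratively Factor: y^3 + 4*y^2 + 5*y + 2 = (y + 2)*(y^2 + 2*y + 1) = (y + 1)*(y + 2)*(y + 1)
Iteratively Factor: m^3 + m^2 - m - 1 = (m + 1)*(m^2 - 1) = (m - 1)*(m + 1)*(m + 1)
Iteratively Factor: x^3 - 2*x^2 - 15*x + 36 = (x - 3)*(x^2 + x - 12) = (x - 3)^2*(x + 4)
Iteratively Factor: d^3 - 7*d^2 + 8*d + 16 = (d - 4)*(d^2 - 3*d - 4) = (d - 4)*(d + 1)*(d - 4)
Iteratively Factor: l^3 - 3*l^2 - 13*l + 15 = (l - 1)*(l^2 - 2*l - 15) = (l - 5)*(l - 1)*(l + 3)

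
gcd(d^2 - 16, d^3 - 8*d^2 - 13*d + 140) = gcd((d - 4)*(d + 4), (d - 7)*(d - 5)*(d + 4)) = d + 4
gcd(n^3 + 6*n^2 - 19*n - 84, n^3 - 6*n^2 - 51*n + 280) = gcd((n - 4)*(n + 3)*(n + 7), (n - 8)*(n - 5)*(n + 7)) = n + 7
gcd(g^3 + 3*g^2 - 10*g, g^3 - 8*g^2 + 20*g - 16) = g - 2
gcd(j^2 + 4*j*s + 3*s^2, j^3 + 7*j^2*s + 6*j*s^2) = j + s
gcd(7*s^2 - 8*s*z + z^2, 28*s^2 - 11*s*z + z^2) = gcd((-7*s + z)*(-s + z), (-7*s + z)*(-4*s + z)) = -7*s + z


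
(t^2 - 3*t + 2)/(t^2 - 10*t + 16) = (t - 1)/(t - 8)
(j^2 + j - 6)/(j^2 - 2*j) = (j + 3)/j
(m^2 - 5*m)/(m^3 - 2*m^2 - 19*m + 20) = m/(m^2 + 3*m - 4)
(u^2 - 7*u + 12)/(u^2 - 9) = (u - 4)/(u + 3)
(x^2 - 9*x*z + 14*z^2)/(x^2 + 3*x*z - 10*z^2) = (x - 7*z)/(x + 5*z)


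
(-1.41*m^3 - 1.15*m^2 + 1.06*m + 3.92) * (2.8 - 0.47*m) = 0.6627*m^4 - 3.4075*m^3 - 3.7182*m^2 + 1.1256*m + 10.976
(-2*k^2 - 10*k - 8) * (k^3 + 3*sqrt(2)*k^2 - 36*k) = -2*k^5 - 10*k^4 - 6*sqrt(2)*k^4 - 30*sqrt(2)*k^3 + 64*k^3 - 24*sqrt(2)*k^2 + 360*k^2 + 288*k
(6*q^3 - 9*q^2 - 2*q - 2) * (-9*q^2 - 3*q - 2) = -54*q^5 + 63*q^4 + 33*q^3 + 42*q^2 + 10*q + 4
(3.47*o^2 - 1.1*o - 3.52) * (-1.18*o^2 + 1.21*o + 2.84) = -4.0946*o^4 + 5.4967*o^3 + 12.6774*o^2 - 7.3832*o - 9.9968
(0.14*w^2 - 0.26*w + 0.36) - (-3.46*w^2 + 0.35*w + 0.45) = 3.6*w^2 - 0.61*w - 0.09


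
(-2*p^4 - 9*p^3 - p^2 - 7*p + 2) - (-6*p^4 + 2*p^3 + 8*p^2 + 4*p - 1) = 4*p^4 - 11*p^3 - 9*p^2 - 11*p + 3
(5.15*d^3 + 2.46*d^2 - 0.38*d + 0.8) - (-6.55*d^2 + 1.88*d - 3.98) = 5.15*d^3 + 9.01*d^2 - 2.26*d + 4.78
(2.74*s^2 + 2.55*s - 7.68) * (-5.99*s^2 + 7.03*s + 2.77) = -16.4126*s^4 + 3.9877*s^3 + 71.5195*s^2 - 46.9269*s - 21.2736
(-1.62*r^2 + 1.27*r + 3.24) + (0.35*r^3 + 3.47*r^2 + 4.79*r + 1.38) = 0.35*r^3 + 1.85*r^2 + 6.06*r + 4.62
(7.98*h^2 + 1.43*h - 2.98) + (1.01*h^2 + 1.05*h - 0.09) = 8.99*h^2 + 2.48*h - 3.07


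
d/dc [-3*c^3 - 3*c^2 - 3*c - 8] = -9*c^2 - 6*c - 3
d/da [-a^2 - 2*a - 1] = -2*a - 2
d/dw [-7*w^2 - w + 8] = -14*w - 1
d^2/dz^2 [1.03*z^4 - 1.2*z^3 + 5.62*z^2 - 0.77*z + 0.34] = 12.36*z^2 - 7.2*z + 11.24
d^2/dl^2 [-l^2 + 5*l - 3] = -2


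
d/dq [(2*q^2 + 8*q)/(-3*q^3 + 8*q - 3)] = 2*(q*(q + 4)*(9*q^2 - 8) - 2*(q + 2)*(3*q^3 - 8*q + 3))/(3*q^3 - 8*q + 3)^2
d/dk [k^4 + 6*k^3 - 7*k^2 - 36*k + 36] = 4*k^3 + 18*k^2 - 14*k - 36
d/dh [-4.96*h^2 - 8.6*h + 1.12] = -9.92*h - 8.6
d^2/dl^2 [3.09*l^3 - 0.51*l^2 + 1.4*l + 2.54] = 18.54*l - 1.02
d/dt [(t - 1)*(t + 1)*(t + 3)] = 3*t^2 + 6*t - 1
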